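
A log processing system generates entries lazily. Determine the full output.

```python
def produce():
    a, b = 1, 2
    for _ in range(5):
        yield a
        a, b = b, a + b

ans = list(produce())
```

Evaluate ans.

Step 1: Fibonacci-like sequence starting with a=1, b=2:
  Iteration 1: yield a=1, then a,b = 2,3
  Iteration 2: yield a=2, then a,b = 3,5
  Iteration 3: yield a=3, then a,b = 5,8
  Iteration 4: yield a=5, then a,b = 8,13
  Iteration 5: yield a=8, then a,b = 13,21
Therefore ans = [1, 2, 3, 5, 8].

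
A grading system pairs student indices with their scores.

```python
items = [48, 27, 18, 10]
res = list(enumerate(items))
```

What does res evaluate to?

Step 1: enumerate pairs each element with its index:
  (0, 48)
  (1, 27)
  (2, 18)
  (3, 10)
Therefore res = [(0, 48), (1, 27), (2, 18), (3, 10)].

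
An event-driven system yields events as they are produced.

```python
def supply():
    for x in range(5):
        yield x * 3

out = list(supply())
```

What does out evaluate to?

Step 1: For each x in range(5), yield x * 3:
  x=0: yield 0 * 3 = 0
  x=1: yield 1 * 3 = 3
  x=2: yield 2 * 3 = 6
  x=3: yield 3 * 3 = 9
  x=4: yield 4 * 3 = 12
Therefore out = [0, 3, 6, 9, 12].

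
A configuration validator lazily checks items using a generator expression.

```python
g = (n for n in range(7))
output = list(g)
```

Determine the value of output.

Step 1: Generator expression iterates range(7): [0, 1, 2, 3, 4, 5, 6].
Step 2: list() collects all values.
Therefore output = [0, 1, 2, 3, 4, 5, 6].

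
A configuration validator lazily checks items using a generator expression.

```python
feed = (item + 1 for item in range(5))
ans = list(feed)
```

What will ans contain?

Step 1: For each item in range(5), compute item+1:
  item=0: 0+1 = 1
  item=1: 1+1 = 2
  item=2: 2+1 = 3
  item=3: 3+1 = 4
  item=4: 4+1 = 5
Therefore ans = [1, 2, 3, 4, 5].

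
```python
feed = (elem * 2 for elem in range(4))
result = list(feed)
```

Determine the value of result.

Step 1: For each elem in range(4), compute elem*2:
  elem=0: 0*2 = 0
  elem=1: 1*2 = 2
  elem=2: 2*2 = 4
  elem=3: 3*2 = 6
Therefore result = [0, 2, 4, 6].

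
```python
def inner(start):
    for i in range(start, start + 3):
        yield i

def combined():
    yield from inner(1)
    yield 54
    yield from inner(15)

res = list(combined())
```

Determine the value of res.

Step 1: combined() delegates to inner(1):
  yield 1
  yield 2
  yield 3
Step 2: yield 54
Step 3: Delegates to inner(15):
  yield 15
  yield 16
  yield 17
Therefore res = [1, 2, 3, 54, 15, 16, 17].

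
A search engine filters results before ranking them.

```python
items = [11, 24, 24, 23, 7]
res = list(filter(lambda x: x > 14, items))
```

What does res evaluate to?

Step 1: Filter elements > 14:
  11: removed
  24: kept
  24: kept
  23: kept
  7: removed
Therefore res = [24, 24, 23].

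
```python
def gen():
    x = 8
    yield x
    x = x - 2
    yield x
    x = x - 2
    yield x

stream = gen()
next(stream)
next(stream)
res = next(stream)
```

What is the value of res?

Step 1: Trace through generator execution:
  Yield 1: x starts at 8, yield 8
  Yield 2: x = 8 - 2 = 6, yield 6
  Yield 3: x = 6 - 2 = 4, yield 4
Step 2: First next() gets 8, second next() gets the second value, third next() yields 4.
Therefore res = 4.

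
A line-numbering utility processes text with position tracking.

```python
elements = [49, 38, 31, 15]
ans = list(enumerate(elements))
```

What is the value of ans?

Step 1: enumerate pairs each element with its index:
  (0, 49)
  (1, 38)
  (2, 31)
  (3, 15)
Therefore ans = [(0, 49), (1, 38), (2, 31), (3, 15)].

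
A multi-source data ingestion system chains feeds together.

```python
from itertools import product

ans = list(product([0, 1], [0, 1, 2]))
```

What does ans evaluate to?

Step 1: product([0, 1], [0, 1, 2]) gives all pairs:
  (0, 0)
  (0, 1)
  (0, 2)
  (1, 0)
  (1, 1)
  (1, 2)
Therefore ans = [(0, 0), (0, 1), (0, 2), (1, 0), (1, 1), (1, 2)].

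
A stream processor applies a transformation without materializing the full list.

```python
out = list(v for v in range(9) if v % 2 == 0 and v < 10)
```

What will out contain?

Step 1: Filter range(9) where v % 2 == 0 and v < 10:
  v=0: both conditions met, included
  v=1: excluded (1 % 2 != 0)
  v=2: both conditions met, included
  v=3: excluded (3 % 2 != 0)
  v=4: both conditions met, included
  v=5: excluded (5 % 2 != 0)
  v=6: both conditions met, included
  v=7: excluded (7 % 2 != 0)
  v=8: both conditions met, included
Therefore out = [0, 2, 4, 6, 8].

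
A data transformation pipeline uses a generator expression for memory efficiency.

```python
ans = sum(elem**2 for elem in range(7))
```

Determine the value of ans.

Step 1: Compute elem**2 for each elem in range(7):
  elem=0: 0**2 = 0
  elem=1: 1**2 = 1
  elem=2: 2**2 = 4
  elem=3: 3**2 = 9
  elem=4: 4**2 = 16
  elem=5: 5**2 = 25
  elem=6: 6**2 = 36
Step 2: sum = 0 + 1 + 4 + 9 + 16 + 25 + 36 = 91.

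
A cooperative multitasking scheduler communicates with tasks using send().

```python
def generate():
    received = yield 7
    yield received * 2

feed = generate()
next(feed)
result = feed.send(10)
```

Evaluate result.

Step 1: next(feed) advances to first yield, producing 7.
Step 2: send(10) resumes, received = 10.
Step 3: yield received * 2 = 10 * 2 = 20.
Therefore result = 20.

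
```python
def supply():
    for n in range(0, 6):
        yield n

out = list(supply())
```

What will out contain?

Step 1: The generator yields each value from range(0, 6).
Step 2: list() consumes all yields: [0, 1, 2, 3, 4, 5].
Therefore out = [0, 1, 2, 3, 4, 5].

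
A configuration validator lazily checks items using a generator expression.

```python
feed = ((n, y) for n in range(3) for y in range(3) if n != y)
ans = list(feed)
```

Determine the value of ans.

Step 1: Nested generator over range(3) x range(3) where n != y:
  (0, 0): excluded (n == y)
  (0, 1): included
  (0, 2): included
  (1, 0): included
  (1, 1): excluded (n == y)
  (1, 2): included
  (2, 0): included
  (2, 1): included
  (2, 2): excluded (n == y)
Therefore ans = [(0, 1), (0, 2), (1, 0), (1, 2), (2, 0), (2, 1)].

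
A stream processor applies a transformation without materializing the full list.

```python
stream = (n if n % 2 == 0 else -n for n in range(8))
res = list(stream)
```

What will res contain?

Step 1: For each n in range(8), yield n if even, else -n:
  n=0: even, yield 0
  n=1: odd, yield -1
  n=2: even, yield 2
  n=3: odd, yield -3
  n=4: even, yield 4
  n=5: odd, yield -5
  n=6: even, yield 6
  n=7: odd, yield -7
Therefore res = [0, -1, 2, -3, 4, -5, 6, -7].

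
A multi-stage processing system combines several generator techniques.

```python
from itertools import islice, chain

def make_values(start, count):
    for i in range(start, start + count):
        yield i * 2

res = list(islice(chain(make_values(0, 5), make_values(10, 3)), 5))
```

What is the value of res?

Step 1: make_values(0, 5) yields [0, 2, 4, 6, 8].
Step 2: make_values(10, 3) yields [20, 22, 24].
Step 3: chain concatenates: [0, 2, 4, 6, 8, 20, 22, 24].
Step 4: islice takes first 5: [0, 2, 4, 6, 8].
Therefore res = [0, 2, 4, 6, 8].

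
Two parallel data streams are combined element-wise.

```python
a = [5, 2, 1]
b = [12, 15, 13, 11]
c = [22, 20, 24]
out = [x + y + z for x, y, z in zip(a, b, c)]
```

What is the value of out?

Step 1: zip three lists (truncates to shortest, len=3):
  5 + 12 + 22 = 39
  2 + 15 + 20 = 37
  1 + 13 + 24 = 38
Therefore out = [39, 37, 38].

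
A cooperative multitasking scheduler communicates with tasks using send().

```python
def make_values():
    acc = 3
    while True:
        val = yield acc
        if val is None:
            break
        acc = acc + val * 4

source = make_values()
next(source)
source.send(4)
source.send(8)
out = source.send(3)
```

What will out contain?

Step 1: next() -> yield acc=3.
Step 2: send(4) -> val=4, acc = 3 + 4*4 = 19, yield 19.
Step 3: send(8) -> val=8, acc = 19 + 8*4 = 51, yield 51.
Step 4: send(3) -> val=3, acc = 51 + 3*4 = 63, yield 63.
Therefore out = 63.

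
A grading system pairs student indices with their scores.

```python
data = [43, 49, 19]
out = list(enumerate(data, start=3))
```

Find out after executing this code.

Step 1: enumerate with start=3:
  (3, 43)
  (4, 49)
  (5, 19)
Therefore out = [(3, 43), (4, 49), (5, 19)].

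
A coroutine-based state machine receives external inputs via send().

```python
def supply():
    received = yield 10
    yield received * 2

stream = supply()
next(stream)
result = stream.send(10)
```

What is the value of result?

Step 1: next(stream) advances to first yield, producing 10.
Step 2: send(10) resumes, received = 10.
Step 3: yield received * 2 = 10 * 2 = 20.
Therefore result = 20.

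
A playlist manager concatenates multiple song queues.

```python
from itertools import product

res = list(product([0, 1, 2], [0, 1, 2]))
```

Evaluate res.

Step 1: product([0, 1, 2], [0, 1, 2]) gives all pairs:
  (0, 0)
  (0, 1)
  (0, 2)
  (1, 0)
  (1, 1)
  (1, 2)
  (2, 0)
  (2, 1)
  (2, 2)
Therefore res = [(0, 0), (0, 1), (0, 2), (1, 0), (1, 1), (1, 2), (2, 0), (2, 1), (2, 2)].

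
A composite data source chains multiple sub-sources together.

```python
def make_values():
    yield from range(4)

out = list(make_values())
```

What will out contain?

Step 1: yield from delegates to the iterable, yielding each element.
Step 2: Collected values: [0, 1, 2, 3].
Therefore out = [0, 1, 2, 3].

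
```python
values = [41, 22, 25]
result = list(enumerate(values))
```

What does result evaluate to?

Step 1: enumerate pairs each element with its index:
  (0, 41)
  (1, 22)
  (2, 25)
Therefore result = [(0, 41), (1, 22), (2, 25)].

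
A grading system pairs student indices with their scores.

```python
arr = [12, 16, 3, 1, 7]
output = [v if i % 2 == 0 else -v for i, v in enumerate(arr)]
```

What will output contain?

Step 1: For each (i, v), keep v if i is even, negate if odd:
  i=0 (even): keep 12
  i=1 (odd): negate to -16
  i=2 (even): keep 3
  i=3 (odd): negate to -1
  i=4 (even): keep 7
Therefore output = [12, -16, 3, -1, 7].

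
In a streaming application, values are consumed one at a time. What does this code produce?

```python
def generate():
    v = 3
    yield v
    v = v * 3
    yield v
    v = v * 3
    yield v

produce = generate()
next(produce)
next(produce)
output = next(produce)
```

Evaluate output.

Step 1: Trace through generator execution:
  Yield 1: v starts at 3, yield 3
  Yield 2: v = 3 * 3 = 9, yield 9
  Yield 3: v = 9 * 3 = 27, yield 27
Step 2: First next() gets 3, second next() gets the second value, third next() yields 27.
Therefore output = 27.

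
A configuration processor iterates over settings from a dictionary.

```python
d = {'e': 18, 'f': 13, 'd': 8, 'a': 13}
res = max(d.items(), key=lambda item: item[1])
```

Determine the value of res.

Step 1: Find item with maximum value:
  ('e', 18)
  ('f', 13)
  ('d', 8)
  ('a', 13)
Step 2: Maximum value is 18 at key 'e'.
Therefore res = ('e', 18).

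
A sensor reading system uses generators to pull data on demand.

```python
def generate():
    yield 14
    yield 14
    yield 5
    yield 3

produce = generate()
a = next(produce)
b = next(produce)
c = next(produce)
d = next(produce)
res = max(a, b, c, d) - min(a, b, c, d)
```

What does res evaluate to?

Step 1: Create generator and consume all values:
  a = next(produce) = 14
  b = next(produce) = 14
  c = next(produce) = 5
  d = next(produce) = 3
Step 2: max = 14, min = 3, res = 14 - 3 = 11.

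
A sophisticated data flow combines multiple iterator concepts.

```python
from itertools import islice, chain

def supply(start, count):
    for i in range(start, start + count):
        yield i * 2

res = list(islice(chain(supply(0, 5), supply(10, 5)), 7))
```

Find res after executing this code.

Step 1: supply(0, 5) yields [0, 2, 4, 6, 8].
Step 2: supply(10, 5) yields [20, 22, 24, 26, 28].
Step 3: chain concatenates: [0, 2, 4, 6, 8, 20, 22, 24, 26, 28].
Step 4: islice takes first 7: [0, 2, 4, 6, 8, 20, 22].
Therefore res = [0, 2, 4, 6, 8, 20, 22].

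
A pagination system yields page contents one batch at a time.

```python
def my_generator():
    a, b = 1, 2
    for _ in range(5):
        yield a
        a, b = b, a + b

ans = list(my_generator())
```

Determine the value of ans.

Step 1: Fibonacci-like sequence starting with a=1, b=2:
  Iteration 1: yield a=1, then a,b = 2,3
  Iteration 2: yield a=2, then a,b = 3,5
  Iteration 3: yield a=3, then a,b = 5,8
  Iteration 4: yield a=5, then a,b = 8,13
  Iteration 5: yield a=8, then a,b = 13,21
Therefore ans = [1, 2, 3, 5, 8].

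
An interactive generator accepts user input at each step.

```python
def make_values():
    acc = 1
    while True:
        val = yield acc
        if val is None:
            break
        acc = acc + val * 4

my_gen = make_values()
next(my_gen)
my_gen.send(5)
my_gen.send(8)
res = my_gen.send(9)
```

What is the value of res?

Step 1: next() -> yield acc=1.
Step 2: send(5) -> val=5, acc = 1 + 5*4 = 21, yield 21.
Step 3: send(8) -> val=8, acc = 21 + 8*4 = 53, yield 53.
Step 4: send(9) -> val=9, acc = 53 + 9*4 = 89, yield 89.
Therefore res = 89.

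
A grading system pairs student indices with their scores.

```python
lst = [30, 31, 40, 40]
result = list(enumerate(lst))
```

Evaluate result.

Step 1: enumerate pairs each element with its index:
  (0, 30)
  (1, 31)
  (2, 40)
  (3, 40)
Therefore result = [(0, 30), (1, 31), (2, 40), (3, 40)].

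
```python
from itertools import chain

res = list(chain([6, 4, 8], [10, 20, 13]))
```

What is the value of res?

Step 1: chain() concatenates iterables: [6, 4, 8] + [10, 20, 13].
Therefore res = [6, 4, 8, 10, 20, 13].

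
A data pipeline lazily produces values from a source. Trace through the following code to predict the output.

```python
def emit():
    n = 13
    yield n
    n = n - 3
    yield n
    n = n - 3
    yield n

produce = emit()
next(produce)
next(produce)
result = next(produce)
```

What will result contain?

Step 1: Trace through generator execution:
  Yield 1: n starts at 13, yield 13
  Yield 2: n = 13 - 3 = 10, yield 10
  Yield 3: n = 10 - 3 = 7, yield 7
Step 2: First next() gets 13, second next() gets the second value, third next() yields 7.
Therefore result = 7.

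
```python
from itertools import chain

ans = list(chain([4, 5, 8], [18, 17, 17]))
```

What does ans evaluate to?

Step 1: chain() concatenates iterables: [4, 5, 8] + [18, 17, 17].
Therefore ans = [4, 5, 8, 18, 17, 17].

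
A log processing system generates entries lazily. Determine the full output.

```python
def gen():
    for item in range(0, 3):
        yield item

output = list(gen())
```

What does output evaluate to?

Step 1: The generator yields each value from range(0, 3).
Step 2: list() consumes all yields: [0, 1, 2].
Therefore output = [0, 1, 2].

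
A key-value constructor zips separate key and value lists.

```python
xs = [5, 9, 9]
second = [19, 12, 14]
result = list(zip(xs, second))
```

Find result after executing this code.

Step 1: zip pairs elements at same index:
  Index 0: (5, 19)
  Index 1: (9, 12)
  Index 2: (9, 14)
Therefore result = [(5, 19), (9, 12), (9, 14)].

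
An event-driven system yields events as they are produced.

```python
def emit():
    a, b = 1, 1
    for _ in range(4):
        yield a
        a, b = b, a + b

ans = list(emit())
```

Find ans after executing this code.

Step 1: Fibonacci-like sequence starting with a=1, b=1:
  Iteration 1: yield a=1, then a,b = 1,2
  Iteration 2: yield a=1, then a,b = 2,3
  Iteration 3: yield a=2, then a,b = 3,5
  Iteration 4: yield a=3, then a,b = 5,8
Therefore ans = [1, 1, 2, 3].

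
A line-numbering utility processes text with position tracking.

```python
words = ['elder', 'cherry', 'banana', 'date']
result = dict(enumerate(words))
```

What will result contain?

Step 1: enumerate pairs indices with words:
  0 -> 'elder'
  1 -> 'cherry'
  2 -> 'banana'
  3 -> 'date'
Therefore result = {0: 'elder', 1: 'cherry', 2: 'banana', 3: 'date'}.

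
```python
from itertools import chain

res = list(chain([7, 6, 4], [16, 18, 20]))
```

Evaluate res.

Step 1: chain() concatenates iterables: [7, 6, 4] + [16, 18, 20].
Therefore res = [7, 6, 4, 16, 18, 20].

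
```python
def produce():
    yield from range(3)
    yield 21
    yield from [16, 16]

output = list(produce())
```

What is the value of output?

Step 1: Trace yields in order:
  yield 0
  yield 1
  yield 2
  yield 21
  yield 16
  yield 16
Therefore output = [0, 1, 2, 21, 16, 16].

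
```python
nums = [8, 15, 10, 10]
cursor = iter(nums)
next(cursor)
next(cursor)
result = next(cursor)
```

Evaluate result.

Step 1: Create iterator over [8, 15, 10, 10].
Step 2: next() consumes 8.
Step 3: next() consumes 15.
Step 4: next() returns 10.
Therefore result = 10.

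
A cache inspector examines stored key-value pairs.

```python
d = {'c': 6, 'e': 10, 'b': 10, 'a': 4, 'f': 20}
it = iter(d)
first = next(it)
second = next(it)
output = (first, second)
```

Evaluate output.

Step 1: iter(d) iterates over keys: ['c', 'e', 'b', 'a', 'f'].
Step 2: first = next(it) = 'c', second = next(it) = 'e'.
Therefore output = ('c', 'e').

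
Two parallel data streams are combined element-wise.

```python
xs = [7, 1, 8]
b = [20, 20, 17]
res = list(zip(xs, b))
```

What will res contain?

Step 1: zip pairs elements at same index:
  Index 0: (7, 20)
  Index 1: (1, 20)
  Index 2: (8, 17)
Therefore res = [(7, 20), (1, 20), (8, 17)].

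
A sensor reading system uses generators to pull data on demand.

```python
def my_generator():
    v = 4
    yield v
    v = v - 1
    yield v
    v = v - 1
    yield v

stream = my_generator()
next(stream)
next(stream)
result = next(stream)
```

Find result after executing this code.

Step 1: Trace through generator execution:
  Yield 1: v starts at 4, yield 4
  Yield 2: v = 4 - 1 = 3, yield 3
  Yield 3: v = 3 - 1 = 2, yield 2
Step 2: First next() gets 4, second next() gets the second value, third next() yields 2.
Therefore result = 2.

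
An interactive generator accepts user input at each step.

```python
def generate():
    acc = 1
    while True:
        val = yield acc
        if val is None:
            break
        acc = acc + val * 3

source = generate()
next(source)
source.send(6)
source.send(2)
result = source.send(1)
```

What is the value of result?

Step 1: next() -> yield acc=1.
Step 2: send(6) -> val=6, acc = 1 + 6*3 = 19, yield 19.
Step 3: send(2) -> val=2, acc = 19 + 2*3 = 25, yield 25.
Step 4: send(1) -> val=1, acc = 25 + 1*3 = 28, yield 28.
Therefore result = 28.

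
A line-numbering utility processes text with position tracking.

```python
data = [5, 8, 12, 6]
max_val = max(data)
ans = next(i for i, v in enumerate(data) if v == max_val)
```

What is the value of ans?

Step 1: max([5, 8, 12, 6]) = 12.
Step 2: Find first index where value == 12:
  Index 0: 5 != 12
  Index 1: 8 != 12
  Index 2: 12 == 12, found!
Therefore ans = 2.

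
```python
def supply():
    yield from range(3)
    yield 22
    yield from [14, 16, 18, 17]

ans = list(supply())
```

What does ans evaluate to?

Step 1: Trace yields in order:
  yield 0
  yield 1
  yield 2
  yield 22
  yield 14
  yield 16
  yield 18
  yield 17
Therefore ans = [0, 1, 2, 22, 14, 16, 18, 17].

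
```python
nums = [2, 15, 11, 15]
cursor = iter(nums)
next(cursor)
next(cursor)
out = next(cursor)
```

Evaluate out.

Step 1: Create iterator over [2, 15, 11, 15].
Step 2: next() consumes 2.
Step 3: next() consumes 15.
Step 4: next() returns 11.
Therefore out = 11.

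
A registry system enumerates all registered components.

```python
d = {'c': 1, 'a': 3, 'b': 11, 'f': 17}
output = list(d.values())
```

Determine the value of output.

Step 1: d.values() returns the dictionary values in insertion order.
Therefore output = [1, 3, 11, 17].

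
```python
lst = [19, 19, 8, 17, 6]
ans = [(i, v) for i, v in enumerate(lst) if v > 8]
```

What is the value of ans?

Step 1: Filter enumerate([19, 19, 8, 17, 6]) keeping v > 8:
  (0, 19): 19 > 8, included
  (1, 19): 19 > 8, included
  (2, 8): 8 <= 8, excluded
  (3, 17): 17 > 8, included
  (4, 6): 6 <= 8, excluded
Therefore ans = [(0, 19), (1, 19), (3, 17)].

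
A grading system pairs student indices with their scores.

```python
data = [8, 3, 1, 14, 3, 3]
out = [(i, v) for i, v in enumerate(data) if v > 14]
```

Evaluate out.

Step 1: Filter enumerate([8, 3, 1, 14, 3, 3]) keeping v > 14:
  (0, 8): 8 <= 14, excluded
  (1, 3): 3 <= 14, excluded
  (2, 1): 1 <= 14, excluded
  (3, 14): 14 <= 14, excluded
  (4, 3): 3 <= 14, excluded
  (5, 3): 3 <= 14, excluded
Therefore out = [].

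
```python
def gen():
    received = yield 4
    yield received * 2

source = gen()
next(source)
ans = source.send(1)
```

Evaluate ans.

Step 1: next(source) advances to first yield, producing 4.
Step 2: send(1) resumes, received = 1.
Step 3: yield received * 2 = 1 * 2 = 2.
Therefore ans = 2.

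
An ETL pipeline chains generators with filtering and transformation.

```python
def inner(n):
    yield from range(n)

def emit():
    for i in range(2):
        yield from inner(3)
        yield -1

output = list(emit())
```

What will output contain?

Step 1: For each i in range(2):
  i=0: yield from inner(3) -> [0, 1, 2], then yield -1
  i=1: yield from inner(3) -> [0, 1, 2], then yield -1
Therefore output = [0, 1, 2, -1, 0, 1, 2, -1].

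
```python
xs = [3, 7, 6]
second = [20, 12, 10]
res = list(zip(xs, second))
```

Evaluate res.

Step 1: zip pairs elements at same index:
  Index 0: (3, 20)
  Index 1: (7, 12)
  Index 2: (6, 10)
Therefore res = [(3, 20), (7, 12), (6, 10)].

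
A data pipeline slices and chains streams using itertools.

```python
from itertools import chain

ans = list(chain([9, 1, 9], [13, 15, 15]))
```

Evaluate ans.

Step 1: chain() concatenates iterables: [9, 1, 9] + [13, 15, 15].
Therefore ans = [9, 1, 9, 13, 15, 15].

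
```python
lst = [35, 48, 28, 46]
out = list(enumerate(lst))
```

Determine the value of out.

Step 1: enumerate pairs each element with its index:
  (0, 35)
  (1, 48)
  (2, 28)
  (3, 46)
Therefore out = [(0, 35), (1, 48), (2, 28), (3, 46)].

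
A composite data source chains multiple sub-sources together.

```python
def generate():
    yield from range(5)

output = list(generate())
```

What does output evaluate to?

Step 1: yield from delegates to the iterable, yielding each element.
Step 2: Collected values: [0, 1, 2, 3, 4].
Therefore output = [0, 1, 2, 3, 4].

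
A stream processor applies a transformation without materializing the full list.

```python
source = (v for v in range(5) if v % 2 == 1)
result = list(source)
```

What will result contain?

Step 1: Filter range(5) keeping only odd values:
  v=0: even, excluded
  v=1: odd, included
  v=2: even, excluded
  v=3: odd, included
  v=4: even, excluded
Therefore result = [1, 3].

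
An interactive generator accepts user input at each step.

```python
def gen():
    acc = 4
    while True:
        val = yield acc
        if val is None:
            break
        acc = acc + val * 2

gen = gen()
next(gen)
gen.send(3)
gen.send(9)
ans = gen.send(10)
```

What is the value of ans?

Step 1: next() -> yield acc=4.
Step 2: send(3) -> val=3, acc = 4 + 3*2 = 10, yield 10.
Step 3: send(9) -> val=9, acc = 10 + 9*2 = 28, yield 28.
Step 4: send(10) -> val=10, acc = 28 + 10*2 = 48, yield 48.
Therefore ans = 48.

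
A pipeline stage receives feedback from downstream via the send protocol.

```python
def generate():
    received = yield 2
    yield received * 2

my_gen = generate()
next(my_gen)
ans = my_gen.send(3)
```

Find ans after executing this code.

Step 1: next(my_gen) advances to first yield, producing 2.
Step 2: send(3) resumes, received = 3.
Step 3: yield received * 2 = 3 * 2 = 6.
Therefore ans = 6.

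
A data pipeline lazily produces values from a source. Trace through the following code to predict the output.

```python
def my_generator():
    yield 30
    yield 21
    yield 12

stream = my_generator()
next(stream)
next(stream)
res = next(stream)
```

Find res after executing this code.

Step 1: my_generator() creates a generator.
Step 2: next(stream) yields 30 (consumed and discarded).
Step 3: next(stream) yields 21 (consumed and discarded).
Step 4: next(stream) yields 12, assigned to res.
Therefore res = 12.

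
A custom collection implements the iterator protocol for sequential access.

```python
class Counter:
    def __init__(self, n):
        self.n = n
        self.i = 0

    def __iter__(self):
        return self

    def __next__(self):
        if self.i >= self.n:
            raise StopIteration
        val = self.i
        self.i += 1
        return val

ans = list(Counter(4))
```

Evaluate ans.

Step 1: Counter(4) creates an iterator counting 0 to 3.
Step 2: list() consumes all values: [0, 1, 2, 3].
Therefore ans = [0, 1, 2, 3].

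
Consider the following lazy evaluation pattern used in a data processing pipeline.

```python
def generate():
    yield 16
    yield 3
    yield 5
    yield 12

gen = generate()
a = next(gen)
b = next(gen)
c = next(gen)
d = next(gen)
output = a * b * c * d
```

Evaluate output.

Step 1: Create generator and consume all values:
  a = next(gen) = 16
  b = next(gen) = 3
  c = next(gen) = 5
  d = next(gen) = 12
Step 2: output = 16 * 3 * 5 * 12 = 2880.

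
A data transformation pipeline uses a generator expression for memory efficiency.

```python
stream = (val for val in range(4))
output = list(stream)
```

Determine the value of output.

Step 1: Generator expression iterates range(4): [0, 1, 2, 3].
Step 2: list() collects all values.
Therefore output = [0, 1, 2, 3].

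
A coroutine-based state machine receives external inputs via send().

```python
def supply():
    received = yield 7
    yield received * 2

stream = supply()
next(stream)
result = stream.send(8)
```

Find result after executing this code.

Step 1: next(stream) advances to first yield, producing 7.
Step 2: send(8) resumes, received = 8.
Step 3: yield received * 2 = 8 * 2 = 16.
Therefore result = 16.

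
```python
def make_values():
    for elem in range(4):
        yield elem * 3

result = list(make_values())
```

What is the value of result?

Step 1: For each elem in range(4), yield elem * 3:
  elem=0: yield 0 * 3 = 0
  elem=1: yield 1 * 3 = 3
  elem=2: yield 2 * 3 = 6
  elem=3: yield 3 * 3 = 9
Therefore result = [0, 3, 6, 9].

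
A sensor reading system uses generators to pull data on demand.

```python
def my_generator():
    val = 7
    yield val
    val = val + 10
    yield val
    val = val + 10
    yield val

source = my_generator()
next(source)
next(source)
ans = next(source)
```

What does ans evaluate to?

Step 1: Trace through generator execution:
  Yield 1: val starts at 7, yield 7
  Yield 2: val = 7 + 10 = 17, yield 17
  Yield 3: val = 17 + 10 = 27, yield 27
Step 2: First next() gets 7, second next() gets the second value, third next() yields 27.
Therefore ans = 27.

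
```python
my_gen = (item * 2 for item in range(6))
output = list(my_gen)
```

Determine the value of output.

Step 1: For each item in range(6), compute item*2:
  item=0: 0*2 = 0
  item=1: 1*2 = 2
  item=2: 2*2 = 4
  item=3: 3*2 = 6
  item=4: 4*2 = 8
  item=5: 5*2 = 10
Therefore output = [0, 2, 4, 6, 8, 10].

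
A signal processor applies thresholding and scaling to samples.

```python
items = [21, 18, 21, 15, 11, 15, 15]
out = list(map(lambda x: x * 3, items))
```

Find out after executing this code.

Step 1: Apply lambda x: x * 3 to each element:
  21 -> 63
  18 -> 54
  21 -> 63
  15 -> 45
  11 -> 33
  15 -> 45
  15 -> 45
Therefore out = [63, 54, 63, 45, 33, 45, 45].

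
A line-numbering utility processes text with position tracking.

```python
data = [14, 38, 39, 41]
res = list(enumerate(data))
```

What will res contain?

Step 1: enumerate pairs each element with its index:
  (0, 14)
  (1, 38)
  (2, 39)
  (3, 41)
Therefore res = [(0, 14), (1, 38), (2, 39), (3, 41)].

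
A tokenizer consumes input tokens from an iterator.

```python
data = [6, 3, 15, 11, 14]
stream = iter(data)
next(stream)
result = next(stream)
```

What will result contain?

Step 1: Create iterator over [6, 3, 15, 11, 14].
Step 2: next() consumes 6.
Step 3: next() returns 3.
Therefore result = 3.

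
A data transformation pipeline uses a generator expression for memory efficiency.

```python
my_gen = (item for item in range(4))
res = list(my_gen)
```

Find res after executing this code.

Step 1: Generator expression iterates range(4): [0, 1, 2, 3].
Step 2: list() collects all values.
Therefore res = [0, 1, 2, 3].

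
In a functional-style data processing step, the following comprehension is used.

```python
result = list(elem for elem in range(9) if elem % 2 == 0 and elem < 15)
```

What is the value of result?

Step 1: Filter range(9) where elem % 2 == 0 and elem < 15:
  elem=0: both conditions met, included
  elem=1: excluded (1 % 2 != 0)
  elem=2: both conditions met, included
  elem=3: excluded (3 % 2 != 0)
  elem=4: both conditions met, included
  elem=5: excluded (5 % 2 != 0)
  elem=6: both conditions met, included
  elem=7: excluded (7 % 2 != 0)
  elem=8: both conditions met, included
Therefore result = [0, 2, 4, 6, 8].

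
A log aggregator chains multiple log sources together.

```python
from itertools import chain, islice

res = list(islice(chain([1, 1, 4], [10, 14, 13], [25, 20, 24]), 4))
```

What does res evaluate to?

Step 1: chain([1, 1, 4], [10, 14, 13], [25, 20, 24]) = [1, 1, 4, 10, 14, 13, 25, 20, 24].
Step 2: islice takes first 4 elements: [1, 1, 4, 10].
Therefore res = [1, 1, 4, 10].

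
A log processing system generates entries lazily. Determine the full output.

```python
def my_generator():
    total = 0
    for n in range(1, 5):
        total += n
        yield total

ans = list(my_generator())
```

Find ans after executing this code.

Step 1: Generator accumulates running sum:
  n=1: total = 1, yield 1
  n=2: total = 3, yield 3
  n=3: total = 6, yield 6
  n=4: total = 10, yield 10
Therefore ans = [1, 3, 6, 10].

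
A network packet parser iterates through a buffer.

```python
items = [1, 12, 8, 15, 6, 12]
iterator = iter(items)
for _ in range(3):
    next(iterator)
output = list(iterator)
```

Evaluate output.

Step 1: Create iterator over [1, 12, 8, 15, 6, 12].
Step 2: Advance 3 positions (consuming [1, 12, 8]).
Step 3: list() collects remaining elements: [15, 6, 12].
Therefore output = [15, 6, 12].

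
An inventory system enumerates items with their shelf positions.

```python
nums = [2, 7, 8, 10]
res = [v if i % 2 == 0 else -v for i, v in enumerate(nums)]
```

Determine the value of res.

Step 1: For each (i, v), keep v if i is even, negate if odd:
  i=0 (even): keep 2
  i=1 (odd): negate to -7
  i=2 (even): keep 8
  i=3 (odd): negate to -10
Therefore res = [2, -7, 8, -10].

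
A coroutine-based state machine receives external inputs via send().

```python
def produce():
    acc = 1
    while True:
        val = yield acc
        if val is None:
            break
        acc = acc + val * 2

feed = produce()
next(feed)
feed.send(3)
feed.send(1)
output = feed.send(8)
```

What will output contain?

Step 1: next() -> yield acc=1.
Step 2: send(3) -> val=3, acc = 1 + 3*2 = 7, yield 7.
Step 3: send(1) -> val=1, acc = 7 + 1*2 = 9, yield 9.
Step 4: send(8) -> val=8, acc = 9 + 8*2 = 25, yield 25.
Therefore output = 25.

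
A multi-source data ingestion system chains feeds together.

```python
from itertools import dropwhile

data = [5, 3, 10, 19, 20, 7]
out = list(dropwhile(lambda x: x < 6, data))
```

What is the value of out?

Step 1: dropwhile drops elements while < 6:
  5 < 6: dropped
  3 < 6: dropped
  10: kept (dropping stopped)
Step 2: Remaining elements kept regardless of condition.
Therefore out = [10, 19, 20, 7].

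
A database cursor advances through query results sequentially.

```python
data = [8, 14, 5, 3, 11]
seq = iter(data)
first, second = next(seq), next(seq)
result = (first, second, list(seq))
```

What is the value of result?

Step 1: Create iterator over [8, 14, 5, 3, 11].
Step 2: first = 8, second = 14.
Step 3: Remaining elements: [5, 3, 11].
Therefore result = (8, 14, [5, 3, 11]).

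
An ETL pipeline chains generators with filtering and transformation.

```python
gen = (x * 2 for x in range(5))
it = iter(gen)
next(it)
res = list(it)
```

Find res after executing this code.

Step 1: Generator produces [0, 2, 4, 6, 8].
Step 2: next(it) consumes first element (0).
Step 3: list(it) collects remaining: [2, 4, 6, 8].
Therefore res = [2, 4, 6, 8].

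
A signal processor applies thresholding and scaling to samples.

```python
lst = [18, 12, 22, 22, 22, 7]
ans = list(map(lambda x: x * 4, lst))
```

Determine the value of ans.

Step 1: Apply lambda x: x * 4 to each element:
  18 -> 72
  12 -> 48
  22 -> 88
  22 -> 88
  22 -> 88
  7 -> 28
Therefore ans = [72, 48, 88, 88, 88, 28].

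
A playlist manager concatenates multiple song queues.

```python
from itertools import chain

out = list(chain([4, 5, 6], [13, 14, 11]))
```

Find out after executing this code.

Step 1: chain() concatenates iterables: [4, 5, 6] + [13, 14, 11].
Therefore out = [4, 5, 6, 13, 14, 11].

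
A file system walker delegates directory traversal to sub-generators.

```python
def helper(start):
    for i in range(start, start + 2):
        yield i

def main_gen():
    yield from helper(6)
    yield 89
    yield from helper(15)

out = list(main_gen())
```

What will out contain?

Step 1: main_gen() delegates to helper(6):
  yield 6
  yield 7
Step 2: yield 89
Step 3: Delegates to helper(15):
  yield 15
  yield 16
Therefore out = [6, 7, 89, 15, 16].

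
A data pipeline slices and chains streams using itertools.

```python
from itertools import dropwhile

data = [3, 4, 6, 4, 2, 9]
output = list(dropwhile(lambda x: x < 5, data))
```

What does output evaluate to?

Step 1: dropwhile drops elements while < 5:
  3 < 5: dropped
  4 < 5: dropped
  6: kept (dropping stopped)
Step 2: Remaining elements kept regardless of condition.
Therefore output = [6, 4, 2, 9].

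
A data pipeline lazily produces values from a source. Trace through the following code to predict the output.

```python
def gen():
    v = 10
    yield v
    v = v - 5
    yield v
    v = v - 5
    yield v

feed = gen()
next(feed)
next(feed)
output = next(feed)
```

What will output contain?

Step 1: Trace through generator execution:
  Yield 1: v starts at 10, yield 10
  Yield 2: v = 10 - 5 = 5, yield 5
  Yield 3: v = 5 - 5 = 0, yield 0
Step 2: First next() gets 10, second next() gets the second value, third next() yields 0.
Therefore output = 0.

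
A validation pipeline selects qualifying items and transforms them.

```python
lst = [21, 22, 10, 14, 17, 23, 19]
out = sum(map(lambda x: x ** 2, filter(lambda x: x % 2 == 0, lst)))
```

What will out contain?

Step 1: Filter even numbers from [21, 22, 10, 14, 17, 23, 19]: [22, 10, 14]
Step 2: Square each: [484, 100, 196]
Step 3: Sum = 780.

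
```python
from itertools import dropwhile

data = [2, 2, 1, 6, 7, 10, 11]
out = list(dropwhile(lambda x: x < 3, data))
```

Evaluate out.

Step 1: dropwhile drops elements while < 3:
  2 < 3: dropped
  2 < 3: dropped
  1 < 3: dropped
  6: kept (dropping stopped)
Step 2: Remaining elements kept regardless of condition.
Therefore out = [6, 7, 10, 11].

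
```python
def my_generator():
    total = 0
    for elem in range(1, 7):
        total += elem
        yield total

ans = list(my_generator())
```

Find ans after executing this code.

Step 1: Generator accumulates running sum:
  elem=1: total = 1, yield 1
  elem=2: total = 3, yield 3
  elem=3: total = 6, yield 6
  elem=4: total = 10, yield 10
  elem=5: total = 15, yield 15
  elem=6: total = 21, yield 21
Therefore ans = [1, 3, 6, 10, 15, 21].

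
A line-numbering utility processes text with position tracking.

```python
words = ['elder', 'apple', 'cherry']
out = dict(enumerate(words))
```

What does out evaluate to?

Step 1: enumerate pairs indices with words:
  0 -> 'elder'
  1 -> 'apple'
  2 -> 'cherry'
Therefore out = {0: 'elder', 1: 'apple', 2: 'cherry'}.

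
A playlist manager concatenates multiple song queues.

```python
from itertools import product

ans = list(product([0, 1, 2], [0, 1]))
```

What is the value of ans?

Step 1: product([0, 1, 2], [0, 1]) gives all pairs:
  (0, 0)
  (0, 1)
  (1, 0)
  (1, 1)
  (2, 0)
  (2, 1)
Therefore ans = [(0, 0), (0, 1), (1, 0), (1, 1), (2, 0), (2, 1)].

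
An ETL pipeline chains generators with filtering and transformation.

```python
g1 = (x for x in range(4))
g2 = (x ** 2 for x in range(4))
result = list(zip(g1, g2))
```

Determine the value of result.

Step 1: g1 produces [0, 1, 2, 3].
Step 2: g2 produces [0, 1, 4, 9].
Step 3: zip pairs them: [(0, 0), (1, 1), (2, 4), (3, 9)].
Therefore result = [(0, 0), (1, 1), (2, 4), (3, 9)].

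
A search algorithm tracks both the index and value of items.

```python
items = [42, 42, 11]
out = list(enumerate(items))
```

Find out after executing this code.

Step 1: enumerate pairs each element with its index:
  (0, 42)
  (1, 42)
  (2, 11)
Therefore out = [(0, 42), (1, 42), (2, 11)].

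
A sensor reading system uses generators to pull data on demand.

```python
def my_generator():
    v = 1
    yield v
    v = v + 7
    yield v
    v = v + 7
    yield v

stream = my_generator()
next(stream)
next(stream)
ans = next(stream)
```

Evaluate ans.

Step 1: Trace through generator execution:
  Yield 1: v starts at 1, yield 1
  Yield 2: v = 1 + 7 = 8, yield 8
  Yield 3: v = 8 + 7 = 15, yield 15
Step 2: First next() gets 1, second next() gets the second value, third next() yields 15.
Therefore ans = 15.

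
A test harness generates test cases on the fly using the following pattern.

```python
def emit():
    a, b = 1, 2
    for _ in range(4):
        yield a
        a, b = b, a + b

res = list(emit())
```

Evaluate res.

Step 1: Fibonacci-like sequence starting with a=1, b=2:
  Iteration 1: yield a=1, then a,b = 2,3
  Iteration 2: yield a=2, then a,b = 3,5
  Iteration 3: yield a=3, then a,b = 5,8
  Iteration 4: yield a=5, then a,b = 8,13
Therefore res = [1, 2, 3, 5].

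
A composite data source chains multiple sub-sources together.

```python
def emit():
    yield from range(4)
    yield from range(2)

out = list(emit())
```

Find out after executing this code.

Step 1: Trace yields in order:
  yield 0
  yield 1
  yield 2
  yield 3
  yield 0
  yield 1
Therefore out = [0, 1, 2, 3, 0, 1].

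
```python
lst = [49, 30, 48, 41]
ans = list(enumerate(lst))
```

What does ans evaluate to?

Step 1: enumerate pairs each element with its index:
  (0, 49)
  (1, 30)
  (2, 48)
  (3, 41)
Therefore ans = [(0, 49), (1, 30), (2, 48), (3, 41)].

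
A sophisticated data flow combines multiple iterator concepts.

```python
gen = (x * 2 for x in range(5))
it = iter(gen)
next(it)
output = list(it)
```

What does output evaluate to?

Step 1: Generator produces [0, 2, 4, 6, 8].
Step 2: next(it) consumes first element (0).
Step 3: list(it) collects remaining: [2, 4, 6, 8].
Therefore output = [2, 4, 6, 8].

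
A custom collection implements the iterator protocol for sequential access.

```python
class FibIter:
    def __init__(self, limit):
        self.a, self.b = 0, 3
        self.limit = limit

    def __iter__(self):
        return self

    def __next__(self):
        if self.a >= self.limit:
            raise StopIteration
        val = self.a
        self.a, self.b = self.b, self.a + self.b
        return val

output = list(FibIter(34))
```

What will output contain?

Step 1: Fibonacci-like sequence (a=0, b=3) until >= 34:
  Yield 0, then a,b = 3,3
  Yield 3, then a,b = 3,6
  Yield 3, then a,b = 6,9
  Yield 6, then a,b = 9,15
  Yield 9, then a,b = 15,24
  Yield 15, then a,b = 24,39
  Yield 24, then a,b = 39,63
Step 2: 39 >= 34, stop.
Therefore output = [0, 3, 3, 6, 9, 15, 24].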